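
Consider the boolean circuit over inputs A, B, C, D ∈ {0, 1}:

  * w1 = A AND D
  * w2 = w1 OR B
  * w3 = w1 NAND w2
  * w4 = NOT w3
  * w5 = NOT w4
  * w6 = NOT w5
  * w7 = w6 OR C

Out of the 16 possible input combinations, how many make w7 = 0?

6

w7 = w6 OR C must be 0, so both w6 = 0 and C = 0.
w6 = NOT w5 must be 0, so w5 = 1.
w5 = NOT w4 must be 1, so w4 = 0.
Satisfying assignments:
  A=0, B=0, C=0, D=0
  A=0, B=0, C=0, D=1
  A=0, B=1, C=0, D=0
  A=0, B=1, C=0, D=1
  A=1, B=0, C=0, D=0
  A=1, B=1, C=0, D=0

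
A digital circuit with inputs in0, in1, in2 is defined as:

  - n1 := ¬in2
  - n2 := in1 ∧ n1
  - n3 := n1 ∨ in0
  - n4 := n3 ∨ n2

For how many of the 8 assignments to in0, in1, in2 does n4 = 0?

n4 = n3 ∨ n2 must be 0, so both n3 = 0 and n2 = 0.
Satisfying assignments:
  in0=0, in1=0, in2=1
  in0=0, in1=1, in2=1

2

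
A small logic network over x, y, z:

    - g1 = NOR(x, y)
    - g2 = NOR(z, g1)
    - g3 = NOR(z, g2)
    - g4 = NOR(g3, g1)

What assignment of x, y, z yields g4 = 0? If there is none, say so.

x=0, y=0, z=1

g4 = NOR(g3, g1) must be 0, so at least one of g3, g1 is 1.
Check with x=0, y=0, z=1:
g1 = NOR(x, y) = NOR(0, 0) = 1
g2 = NOR(z, g1) = NOR(1, 1) = 0
g3 = NOR(z, g2) = NOR(1, 0) = 0
g4 = NOR(g3, g1) = NOR(0, 1) = 0
So g4 = 0 as required.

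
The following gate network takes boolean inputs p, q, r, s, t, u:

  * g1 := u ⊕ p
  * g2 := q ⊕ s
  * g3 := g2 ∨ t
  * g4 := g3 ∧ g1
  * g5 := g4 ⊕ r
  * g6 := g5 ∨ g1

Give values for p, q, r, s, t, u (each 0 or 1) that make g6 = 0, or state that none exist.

Check with p=0 q=0 r=0 s=0 t=0 u=0:
g1 = u ⊕ p = 0 ⊕ 0 = 0
g2 = q ⊕ s = 0 ⊕ 0 = 0
g3 = g2 ∨ t = 0 ∨ 0 = 0
g4 = g3 ∧ g1 = 0 ∧ 0 = 0
g5 = g4 ⊕ r = 0 ⊕ 0 = 0
g6 = g5 ∨ g1 = 0 ∨ 0 = 0
So g6 = 0 as required.

p=0 q=0 r=0 s=0 t=0 u=0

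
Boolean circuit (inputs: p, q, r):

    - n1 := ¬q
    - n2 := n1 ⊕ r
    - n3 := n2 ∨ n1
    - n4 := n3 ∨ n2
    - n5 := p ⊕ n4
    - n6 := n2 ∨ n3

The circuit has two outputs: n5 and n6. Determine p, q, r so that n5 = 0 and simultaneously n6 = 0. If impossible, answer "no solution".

Check with p=0, q=1, r=0:
n1 = ¬q = ¬1 = 0
n2 = n1 ⊕ r = 0 ⊕ 0 = 0
n3 = n2 ∨ n1 = 0 ∨ 0 = 0
n4 = n3 ∨ n2 = 0 ∨ 0 = 0
n5 = p ⊕ n4 = 0 ⊕ 0 = 0
n6 = n2 ∨ n3 = 0 ∨ 0 = 0
So n5 = 0 and n6 = 0.

p=0, q=1, r=0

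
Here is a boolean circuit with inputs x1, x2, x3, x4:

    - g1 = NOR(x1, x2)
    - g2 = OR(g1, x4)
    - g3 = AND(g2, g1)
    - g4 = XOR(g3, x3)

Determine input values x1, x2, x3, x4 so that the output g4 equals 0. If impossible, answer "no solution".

g4 = XOR(g3, x3) must be 0, so g3 and x3 are equal.
Check with x1=1 x2=1 x3=0 x4=1:
g1 = NOR(x1, x2) = NOR(1, 1) = 0
g2 = OR(g1, x4) = OR(0, 1) = 1
g3 = AND(g2, g1) = AND(1, 0) = 0
g4 = XOR(g3, x3) = XOR(0, 0) = 0
So g4 = 0 as required.

x1=1 x2=1 x3=0 x4=1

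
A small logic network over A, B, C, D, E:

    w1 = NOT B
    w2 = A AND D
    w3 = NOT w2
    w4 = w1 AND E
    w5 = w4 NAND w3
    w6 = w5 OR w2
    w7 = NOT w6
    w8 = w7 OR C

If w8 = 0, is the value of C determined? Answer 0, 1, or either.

0

w8 = w7 OR C must be 0, so both w7 = 0 and C = 0.
w7 = NOT w6 must be 0, so w6 = 1.
Every assignment with w8 = 0 has C = 0; there are 13 such assignment(s).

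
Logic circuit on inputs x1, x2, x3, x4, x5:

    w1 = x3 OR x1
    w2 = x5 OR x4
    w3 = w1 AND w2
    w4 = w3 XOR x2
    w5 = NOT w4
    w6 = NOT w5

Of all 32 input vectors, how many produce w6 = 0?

16

w6 = NOT w5 must be 0, so w5 = 1.
w5 = NOT w4 must be 1, so w4 = 0.
Enumerating the 32 input combinations, 16 give w6 = 0 and 16 give w6 = 1.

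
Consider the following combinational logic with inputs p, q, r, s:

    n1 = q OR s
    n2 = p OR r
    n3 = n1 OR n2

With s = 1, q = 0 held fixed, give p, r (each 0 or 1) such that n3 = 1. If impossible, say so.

p=1, r=0

n3 = n1 OR n2 must be 1, so at least one of n1, n2 is 1.
Check with s = 1, q = 0 and p=1, r=0:
n1 = q OR s = 0 OR 1 = 1
n2 = p OR r = 1 OR 0 = 1
n3 = n1 OR n2 = 1 OR 1 = 1
So n3 = 1.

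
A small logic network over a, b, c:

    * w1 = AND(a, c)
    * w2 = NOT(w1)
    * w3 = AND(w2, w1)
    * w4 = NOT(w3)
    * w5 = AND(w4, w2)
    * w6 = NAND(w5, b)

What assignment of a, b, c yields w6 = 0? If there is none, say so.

w6 = NAND(w5, b) must be 0, so both w5 = 1 and b = 1.
Check with a=0 b=1 c=0:
w1 = AND(a, c) = AND(0, 0) = 0
w2 = NOT(w1) = NOT 0 = 1
w3 = AND(w2, w1) = AND(1, 0) = 0
w4 = NOT(w3) = NOT 0 = 1
w5 = AND(w4, w2) = AND(1, 1) = 1
w6 = NAND(w5, b) = NAND(1, 1) = 0
So w6 = 0 as required.

a=0 b=1 c=0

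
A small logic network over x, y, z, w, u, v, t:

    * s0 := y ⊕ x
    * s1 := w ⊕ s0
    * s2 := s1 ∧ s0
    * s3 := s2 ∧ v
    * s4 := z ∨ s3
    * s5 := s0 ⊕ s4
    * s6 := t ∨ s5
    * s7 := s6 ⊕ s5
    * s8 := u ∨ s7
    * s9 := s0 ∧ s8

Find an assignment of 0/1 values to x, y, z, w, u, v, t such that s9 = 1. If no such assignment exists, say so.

x=1 y=0 z=1 w=1 u=1 v=0 t=1

s9 = s0 ∧ s8 must be 1, so both s0 = 1 and s8 = 1.
s0 = y ⊕ x must be 1, so y and x differ.
Check with x=1 y=0 z=1 w=1 u=1 v=0 t=1:
s0 = y ⊕ x = 0 ⊕ 1 = 1
s1 = w ⊕ s0 = 1 ⊕ 1 = 0
s2 = s1 ∧ s0 = 0 ∧ 1 = 0
s3 = s2 ∧ v = 0 ∧ 0 = 0
s4 = z ∨ s3 = 1 ∨ 0 = 1
s5 = s0 ⊕ s4 = 1 ⊕ 1 = 0
s6 = t ∨ s5 = 1 ∨ 0 = 1
s7 = s6 ⊕ s5 = 1 ⊕ 0 = 1
s8 = u ∨ s7 = 1 ∨ 1 = 1
s9 = s0 ∧ s8 = 1 ∧ 1 = 1
So s9 = 1 as required.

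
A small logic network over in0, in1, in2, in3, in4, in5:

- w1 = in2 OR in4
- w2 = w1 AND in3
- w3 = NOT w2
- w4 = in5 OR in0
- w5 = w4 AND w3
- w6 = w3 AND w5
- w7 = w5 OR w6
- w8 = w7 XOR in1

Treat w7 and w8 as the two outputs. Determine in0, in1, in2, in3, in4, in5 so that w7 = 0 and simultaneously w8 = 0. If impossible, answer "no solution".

in0=0 in1=0 in2=0 in3=0 in4=1 in5=0

Check with in0=0 in1=0 in2=0 in3=0 in4=1 in5=0:
w1 = in2 OR in4 = 0 OR 1 = 1
w2 = w1 AND in3 = 1 AND 0 = 0
w3 = NOT w2 = NOT 0 = 1
w4 = in5 OR in0 = 0 OR 0 = 0
w5 = w4 AND w3 = 0 AND 1 = 0
w6 = w3 AND w5 = 1 AND 0 = 0
w7 = w5 OR w6 = 0 OR 0 = 0
w8 = w7 XOR in1 = 0 XOR 0 = 0
So w7 = 0 and w8 = 0.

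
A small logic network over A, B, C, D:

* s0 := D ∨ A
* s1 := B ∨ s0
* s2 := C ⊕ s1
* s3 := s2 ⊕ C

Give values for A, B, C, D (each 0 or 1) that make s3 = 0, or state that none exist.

Check with A=0 B=0 C=1 D=0:
s0 = D ∨ A = 0 ∨ 0 = 0
s1 = B ∨ s0 = 0 ∨ 0 = 0
s2 = C ⊕ s1 = 1 ⊕ 0 = 1
s3 = s2 ⊕ C = 1 ⊕ 1 = 0
So s3 = 0 as required.

A=0 B=0 C=1 D=0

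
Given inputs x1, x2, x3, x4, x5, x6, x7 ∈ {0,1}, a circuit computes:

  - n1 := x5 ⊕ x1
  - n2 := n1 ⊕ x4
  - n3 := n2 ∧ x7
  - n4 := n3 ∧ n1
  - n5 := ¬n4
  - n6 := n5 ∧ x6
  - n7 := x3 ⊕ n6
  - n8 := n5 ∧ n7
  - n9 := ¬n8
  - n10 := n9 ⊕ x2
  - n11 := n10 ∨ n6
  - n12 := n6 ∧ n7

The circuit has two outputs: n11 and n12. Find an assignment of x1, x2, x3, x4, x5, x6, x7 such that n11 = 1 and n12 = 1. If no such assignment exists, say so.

x1=0 x2=1 x3=0 x4=1 x5=1 x6=1 x7=1

Check with x1=0 x2=1 x3=0 x4=1 x5=1 x6=1 x7=1:
n1 = x5 ⊕ x1 = 1 ⊕ 0 = 1
n2 = n1 ⊕ x4 = 1 ⊕ 1 = 0
n3 = n2 ∧ x7 = 0 ∧ 1 = 0
n4 = n3 ∧ n1 = 0 ∧ 1 = 0
n5 = ¬n4 = ¬0 = 1
n6 = n5 ∧ x6 = 1 ∧ 1 = 1
n7 = x3 ⊕ n6 = 0 ⊕ 1 = 1
n8 = n5 ∧ n7 = 1 ∧ 1 = 1
n9 = ¬n8 = ¬1 = 0
n10 = n9 ⊕ x2 = 0 ⊕ 1 = 1
n11 = n10 ∨ n6 = 1 ∨ 1 = 1
n12 = n6 ∧ n7 = 1 ∧ 1 = 1
So n11 = 1 and n12 = 1.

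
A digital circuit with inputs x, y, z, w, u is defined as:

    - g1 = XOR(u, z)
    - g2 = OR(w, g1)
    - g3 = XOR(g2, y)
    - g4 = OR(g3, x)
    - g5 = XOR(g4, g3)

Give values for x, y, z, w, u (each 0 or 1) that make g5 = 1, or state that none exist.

g5 = XOR(g4, g3) must be 1, so g4 and g3 differ.
Check with x=1, y=1, z=0, w=0, u=1:
g1 = XOR(u, z) = XOR(1, 0) = 1
g2 = OR(w, g1) = OR(0, 1) = 1
g3 = XOR(g2, y) = XOR(1, 1) = 0
g4 = OR(g3, x) = OR(0, 1) = 1
g5 = XOR(g4, g3) = XOR(1, 0) = 1
So g5 = 1 as required.

x=1, y=1, z=0, w=0, u=1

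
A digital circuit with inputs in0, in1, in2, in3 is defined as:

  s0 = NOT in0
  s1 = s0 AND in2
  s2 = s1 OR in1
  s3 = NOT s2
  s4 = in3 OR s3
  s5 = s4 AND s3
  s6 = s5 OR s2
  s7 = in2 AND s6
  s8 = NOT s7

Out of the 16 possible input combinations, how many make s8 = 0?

8

s8 = NOT s7 must be 0, so s7 = 1.
s7 = in2 AND s6 must be 1, so both in2 = 1 and s6 = 1.
s6 = s5 OR s2 must be 1, so at least one of s5, s2 is 1.
Enumerating the 16 input combinations, 8 give s8 = 0 and 8 give s8 = 1.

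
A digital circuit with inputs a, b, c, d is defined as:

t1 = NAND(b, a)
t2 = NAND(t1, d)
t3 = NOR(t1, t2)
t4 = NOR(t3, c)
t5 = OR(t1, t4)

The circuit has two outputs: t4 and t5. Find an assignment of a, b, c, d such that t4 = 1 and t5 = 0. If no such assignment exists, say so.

Across all 16 input combinations, none give both t4 = 1 and t5 = 0.

no solution exists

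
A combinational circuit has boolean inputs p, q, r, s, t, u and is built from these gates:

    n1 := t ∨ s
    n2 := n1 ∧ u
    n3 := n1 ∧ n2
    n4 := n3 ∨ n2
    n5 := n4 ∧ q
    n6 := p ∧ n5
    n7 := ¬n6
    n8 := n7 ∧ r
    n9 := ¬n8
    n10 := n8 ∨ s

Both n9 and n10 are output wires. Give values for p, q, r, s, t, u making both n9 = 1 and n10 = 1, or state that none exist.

Check with p=1 q=1 r=0 s=1 t=0 u=0:
n1 = t ∨ s = 0 ∨ 1 = 1
n2 = n1 ∧ u = 1 ∧ 0 = 0
n3 = n1 ∧ n2 = 1 ∧ 0 = 0
n4 = n3 ∨ n2 = 0 ∨ 0 = 0
n5 = n4 ∧ q = 0 ∧ 1 = 0
n6 = p ∧ n5 = 1 ∧ 0 = 0
n7 = ¬n6 = ¬0 = 1
n8 = n7 ∧ r = 1 ∧ 0 = 0
n9 = ¬n8 = ¬0 = 1
n10 = n8 ∨ s = 0 ∨ 1 = 1
So n9 = 1 and n10 = 1.

p=1 q=1 r=0 s=1 t=0 u=0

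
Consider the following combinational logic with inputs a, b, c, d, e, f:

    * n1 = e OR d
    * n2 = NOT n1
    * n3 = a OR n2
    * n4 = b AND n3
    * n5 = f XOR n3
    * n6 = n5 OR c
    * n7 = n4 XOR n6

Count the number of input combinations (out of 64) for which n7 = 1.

n7 = n4 XOR n6 must be 1, so n4 and n6 differ.
Enumerating the 64 input combinations, 38 give n7 = 1 and 26 give n7 = 0.

38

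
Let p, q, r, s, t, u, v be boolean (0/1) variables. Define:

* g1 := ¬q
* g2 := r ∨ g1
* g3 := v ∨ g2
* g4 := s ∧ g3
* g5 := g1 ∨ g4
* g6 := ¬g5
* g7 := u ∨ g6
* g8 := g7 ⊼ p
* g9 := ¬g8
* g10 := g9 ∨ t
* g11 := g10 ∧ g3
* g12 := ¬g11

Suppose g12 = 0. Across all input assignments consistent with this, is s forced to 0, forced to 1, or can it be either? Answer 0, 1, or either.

Both values of s occur among assignments with g12 = 0:
  s=0: p=0, q=0, r=0, s=0, t=1, u=0, v=0
  s=1: p=0, q=0, r=0, s=1, t=1, u=0, v=0

either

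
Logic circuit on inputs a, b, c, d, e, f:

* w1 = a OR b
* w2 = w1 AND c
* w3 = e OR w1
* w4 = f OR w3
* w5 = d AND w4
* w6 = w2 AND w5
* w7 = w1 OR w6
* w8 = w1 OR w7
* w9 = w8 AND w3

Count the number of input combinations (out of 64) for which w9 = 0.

w9 = w8 AND w3 must be 0, so at least one of w8, w3 is 0.
Enumerating the 64 input combinations, 16 give w9 = 0 and 48 give w9 = 1.

16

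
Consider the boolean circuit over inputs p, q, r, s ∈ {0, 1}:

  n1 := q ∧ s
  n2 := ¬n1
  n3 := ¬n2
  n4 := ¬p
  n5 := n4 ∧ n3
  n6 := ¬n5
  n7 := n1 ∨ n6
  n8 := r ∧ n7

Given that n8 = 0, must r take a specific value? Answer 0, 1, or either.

n8 = r ∧ n7 must be 0, so at least one of r, n7 is 0.
Every assignment with n8 = 0 has r = 0; there are 8 such assignment(s).

0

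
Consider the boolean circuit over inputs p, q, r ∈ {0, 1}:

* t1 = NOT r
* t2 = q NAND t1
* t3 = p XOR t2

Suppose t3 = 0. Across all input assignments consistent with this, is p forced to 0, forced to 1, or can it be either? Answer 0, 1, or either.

either

Both values of p occur among assignments with t3 = 0:
  p=0: p=0, q=1, r=0
  p=1: p=1, q=0, r=0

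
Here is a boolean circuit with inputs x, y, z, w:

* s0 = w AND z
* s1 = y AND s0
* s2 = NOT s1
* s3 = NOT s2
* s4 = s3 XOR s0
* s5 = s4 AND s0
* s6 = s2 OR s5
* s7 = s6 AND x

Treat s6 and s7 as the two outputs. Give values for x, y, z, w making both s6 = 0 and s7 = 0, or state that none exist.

x=0, y=1, z=1, w=1

Check with x=0, y=1, z=1, w=1:
s0 = w AND z = 1 AND 1 = 1
s1 = y AND s0 = 1 AND 1 = 1
s2 = NOT s1 = NOT 1 = 0
s3 = NOT s2 = NOT 0 = 1
s4 = s3 XOR s0 = 1 XOR 1 = 0
s5 = s4 AND s0 = 0 AND 1 = 0
s6 = s2 OR s5 = 0 OR 0 = 0
s7 = s6 AND x = 0 AND 0 = 0
So s6 = 0 and s7 = 0.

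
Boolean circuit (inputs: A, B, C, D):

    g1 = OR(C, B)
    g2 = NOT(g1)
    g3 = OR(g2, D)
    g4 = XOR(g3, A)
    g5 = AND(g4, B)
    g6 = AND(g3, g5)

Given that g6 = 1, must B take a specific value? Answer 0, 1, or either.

g6 = AND(g3, g5) must be 1, so both g3 = 1 and g5 = 1.
g3 = OR(g2, D) must be 1, so at least one of g2, D is 1.
g5 = AND(g4, B) must be 1, so both g4 = 1 and B = 1.
Every assignment with g6 = 1 has B = 1; there are 2 such assignment(s).
  A=0, B=1, C=0, D=1
  A=0, B=1, C=1, D=1

1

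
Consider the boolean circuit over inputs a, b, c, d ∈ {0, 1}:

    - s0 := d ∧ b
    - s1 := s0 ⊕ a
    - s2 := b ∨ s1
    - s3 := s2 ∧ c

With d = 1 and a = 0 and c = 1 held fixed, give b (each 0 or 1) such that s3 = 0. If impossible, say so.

b=0

s3 = s2 ∧ c must be 0, so at least one of s2, c is 0.
Check with d = 1 and a = 0 and c = 1 and b=0:
s0 = d ∧ b = 1 ∧ 0 = 0
s1 = s0 ⊕ a = 0 ⊕ 0 = 0
s2 = b ∨ s1 = 0 ∨ 0 = 0
s3 = s2 ∧ c = 0 ∧ 1 = 0
So s3 = 0.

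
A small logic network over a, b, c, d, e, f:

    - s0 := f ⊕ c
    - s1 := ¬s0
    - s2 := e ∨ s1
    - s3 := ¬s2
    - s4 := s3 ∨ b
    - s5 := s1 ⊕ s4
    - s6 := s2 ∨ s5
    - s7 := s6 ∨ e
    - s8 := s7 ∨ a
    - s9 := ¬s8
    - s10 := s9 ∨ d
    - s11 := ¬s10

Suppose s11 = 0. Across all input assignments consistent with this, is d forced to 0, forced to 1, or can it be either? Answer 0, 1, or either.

1

s11 = ¬s10 must be 0, so s10 = 1.
s10 = s9 ∨ d must be 1, so at least one of s9, d is 1.
Every assignment with s11 = 0 has d = 1; there are 32 such assignment(s).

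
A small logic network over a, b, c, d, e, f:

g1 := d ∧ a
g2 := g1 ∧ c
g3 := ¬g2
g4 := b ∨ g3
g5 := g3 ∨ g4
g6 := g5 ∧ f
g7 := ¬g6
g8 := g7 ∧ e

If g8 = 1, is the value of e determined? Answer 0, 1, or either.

1

g8 = g7 ∧ e must be 1, so both g7 = 1 and e = 1.
g7 = ¬g6 must be 1, so g6 = 0.
g6 = g5 ∧ f must be 0, so at least one of g5, f is 0.
Every assignment with g8 = 1 has e = 1; there are 17 such assignment(s).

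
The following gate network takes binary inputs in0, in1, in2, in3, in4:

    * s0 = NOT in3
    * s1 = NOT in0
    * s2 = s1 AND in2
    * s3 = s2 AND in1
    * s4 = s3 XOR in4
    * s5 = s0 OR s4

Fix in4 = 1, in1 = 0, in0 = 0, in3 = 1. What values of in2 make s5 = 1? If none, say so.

Check with in4 = 1, in1 = 0, in0 = 0, in3 = 1 and in2=0:
s0 = NOT in3 = NOT 1 = 0
s1 = NOT in0 = NOT 0 = 1
s2 = s1 AND in2 = 1 AND 0 = 0
s3 = s2 AND in1 = 0 AND 0 = 0
s4 = s3 XOR in4 = 0 XOR 1 = 1
s5 = s0 OR s4 = 0 OR 1 = 1
So s5 = 1.

in2=0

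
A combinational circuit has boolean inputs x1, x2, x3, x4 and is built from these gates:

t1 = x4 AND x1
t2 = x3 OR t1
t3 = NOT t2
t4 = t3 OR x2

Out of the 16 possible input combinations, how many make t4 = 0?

5

t4 = t3 OR x2 must be 0, so both t3 = 0 and x2 = 0.
t3 = NOT t2 must be 0, so t2 = 1.
t2 = x3 OR t1 must be 1, so at least one of x3, t1 is 1.
Enumerating the 16 input combinations, 5 give t4 = 0 and 11 give t4 = 1.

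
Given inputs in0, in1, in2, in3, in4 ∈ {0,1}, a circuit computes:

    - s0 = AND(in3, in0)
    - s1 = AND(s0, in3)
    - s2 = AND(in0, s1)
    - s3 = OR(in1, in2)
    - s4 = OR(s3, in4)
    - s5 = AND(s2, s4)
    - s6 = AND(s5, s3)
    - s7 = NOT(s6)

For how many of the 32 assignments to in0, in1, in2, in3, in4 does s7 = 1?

s7 = NOT(s6) must be 1, so s6 = 0.
s6 = AND(s5, s3) must be 0, so at least one of s5, s3 is 0.
Enumerating the 32 input combinations, 26 give s7 = 1 and 6 give s7 = 0.

26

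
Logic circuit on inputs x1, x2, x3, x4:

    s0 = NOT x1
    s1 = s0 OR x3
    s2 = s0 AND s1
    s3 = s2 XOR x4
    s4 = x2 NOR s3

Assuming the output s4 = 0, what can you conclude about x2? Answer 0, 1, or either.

either

Both values of x2 occur among assignments with s4 = 0:
  x2=0: x1=0, x2=0, x3=0, x4=0
  x2=1: x1=0, x2=1, x3=0, x4=0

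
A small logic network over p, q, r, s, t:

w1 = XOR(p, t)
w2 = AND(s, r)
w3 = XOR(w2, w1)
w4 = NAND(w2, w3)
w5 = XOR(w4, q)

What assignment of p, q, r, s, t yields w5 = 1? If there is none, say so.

p=0 q=1 r=1 s=1 t=0

w5 = XOR(w4, q) must be 1, so w4 and q differ.
Check with p=0 q=1 r=1 s=1 t=0:
w1 = XOR(p, t) = XOR(0, 0) = 0
w2 = AND(s, r) = AND(1, 1) = 1
w3 = XOR(w2, w1) = XOR(1, 0) = 1
w4 = NAND(w2, w3) = NAND(1, 1) = 0
w5 = XOR(w4, q) = XOR(0, 1) = 1
So w5 = 1 as required.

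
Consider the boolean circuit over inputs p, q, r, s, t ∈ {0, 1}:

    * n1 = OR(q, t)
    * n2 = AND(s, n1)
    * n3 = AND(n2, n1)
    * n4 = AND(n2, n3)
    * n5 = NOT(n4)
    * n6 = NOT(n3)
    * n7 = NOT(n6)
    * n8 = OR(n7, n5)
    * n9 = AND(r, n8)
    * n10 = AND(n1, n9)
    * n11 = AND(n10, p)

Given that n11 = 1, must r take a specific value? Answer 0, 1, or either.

1

n11 = AND(n10, p) must be 1, so both n10 = 1 and p = 1.
Every assignment with n11 = 1 has r = 1; there are 6 such assignment(s).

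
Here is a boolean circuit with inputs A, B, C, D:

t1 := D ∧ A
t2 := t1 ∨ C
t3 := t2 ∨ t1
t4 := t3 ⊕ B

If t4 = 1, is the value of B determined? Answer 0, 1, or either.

either

Both values of B occur among assignments with t4 = 1:
  B=0: A=0, B=0, C=1, D=0
  B=1: A=0, B=1, C=0, D=0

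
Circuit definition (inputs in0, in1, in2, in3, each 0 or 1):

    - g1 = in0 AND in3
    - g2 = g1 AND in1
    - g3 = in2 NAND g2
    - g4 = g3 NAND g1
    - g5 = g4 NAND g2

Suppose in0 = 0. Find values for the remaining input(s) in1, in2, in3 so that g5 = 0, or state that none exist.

no solution exists

With in0 = 0 fixed, none of the 8 settings of in1, in2, in3 give g5 = 0.
For example, with in1=1, in2=0, in3=1:
g1 = in0 AND in3 = 0 AND 1 = 0
g2 = g1 AND in1 = 0 AND 1 = 0
g3 = in2 NAND g2 = 0 NAND 0 = 1
g4 = g3 NAND g1 = 1 NAND 0 = 1
g5 = g4 NAND g2 = 1 NAND 0 = 1
giving g5 = 1 ≠ 0.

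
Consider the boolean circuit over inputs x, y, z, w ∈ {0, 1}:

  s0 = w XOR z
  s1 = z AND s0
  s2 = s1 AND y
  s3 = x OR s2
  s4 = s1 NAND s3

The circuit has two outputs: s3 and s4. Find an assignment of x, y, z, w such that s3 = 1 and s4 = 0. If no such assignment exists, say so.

Check with x=0, y=1, z=1, w=0:
s0 = w XOR z = 0 XOR 1 = 1
s1 = z AND s0 = 1 AND 1 = 1
s2 = s1 AND y = 1 AND 1 = 1
s3 = x OR s2 = 0 OR 1 = 1
s4 = s1 NAND s3 = 1 NAND 1 = 0
So s3 = 1 and s4 = 0.

x=0, y=1, z=1, w=0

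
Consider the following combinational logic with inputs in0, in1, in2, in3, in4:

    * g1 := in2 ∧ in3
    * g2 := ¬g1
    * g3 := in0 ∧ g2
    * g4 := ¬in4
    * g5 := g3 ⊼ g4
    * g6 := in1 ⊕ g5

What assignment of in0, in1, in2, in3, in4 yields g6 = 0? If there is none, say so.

g6 = in1 ⊕ g5 must be 0, so in1 and g5 are equal.
Check with in0=1, in1=0, in2=0, in3=0, in4=0:
g1 = in2 ∧ in3 = 0 ∧ 0 = 0
g2 = ¬g1 = ¬0 = 1
g3 = in0 ∧ g2 = 1 ∧ 1 = 1
g4 = ¬in4 = ¬0 = 1
g5 = g3 ⊼ g4 = 1 ⊼ 1 = 0
g6 = in1 ⊕ g5 = 0 ⊕ 0 = 0
So g6 = 0 as required.

in0=1, in1=0, in2=0, in3=0, in4=0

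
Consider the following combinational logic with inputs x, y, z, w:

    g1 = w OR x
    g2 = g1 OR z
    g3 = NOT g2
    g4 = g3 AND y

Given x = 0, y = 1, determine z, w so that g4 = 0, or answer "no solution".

Check with x = 0, y = 1 and z=1, w=1:
g1 = w OR x = 1 OR 0 = 1
g2 = g1 OR z = 1 OR 1 = 1
g3 = NOT g2 = NOT 1 = 0
g4 = g3 AND y = 0 AND 1 = 0
So g4 = 0.

z=1, w=1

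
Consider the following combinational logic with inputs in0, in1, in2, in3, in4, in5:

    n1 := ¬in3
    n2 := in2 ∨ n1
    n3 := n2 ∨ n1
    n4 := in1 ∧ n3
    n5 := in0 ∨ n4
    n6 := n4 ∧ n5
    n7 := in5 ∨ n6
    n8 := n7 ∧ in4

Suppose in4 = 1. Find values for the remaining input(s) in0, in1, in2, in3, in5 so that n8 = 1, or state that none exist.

Check with in4 = 1 and in0=1, in1=1, in2=1, in3=1, in5=1:
n1 = ¬in3 = ¬1 = 0
n2 = in2 ∨ n1 = 1 ∨ 0 = 1
n3 = n2 ∨ n1 = 1 ∨ 0 = 1
n4 = in1 ∧ n3 = 1 ∧ 1 = 1
n5 = in0 ∨ n4 = 1 ∨ 1 = 1
n6 = n4 ∧ n5 = 1 ∧ 1 = 1
n7 = in5 ∨ n6 = 1 ∨ 1 = 1
n8 = n7 ∧ in4 = 1 ∧ 1 = 1
So n8 = 1.

in0=1, in1=1, in2=1, in3=1, in5=1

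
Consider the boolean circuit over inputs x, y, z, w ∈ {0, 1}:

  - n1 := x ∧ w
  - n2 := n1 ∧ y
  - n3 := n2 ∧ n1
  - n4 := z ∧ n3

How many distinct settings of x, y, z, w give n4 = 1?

n4 = z ∧ n3 must be 1, so both z = 1 and n3 = 1.
n3 = n2 ∧ n1 must be 1, so both n2 = 1 and n1 = 1.
n2 = n1 ∧ y must be 1, so both n1 = 1 and y = 1.
Satisfying assignments:
  x=1, y=1, z=1, w=1

1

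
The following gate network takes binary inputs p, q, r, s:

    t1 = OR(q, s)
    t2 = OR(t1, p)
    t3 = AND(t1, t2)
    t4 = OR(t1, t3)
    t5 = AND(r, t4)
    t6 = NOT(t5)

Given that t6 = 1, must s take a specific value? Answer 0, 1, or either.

Both values of s occur among assignments with t6 = 1:
  s=0: p=0, q=0, r=0, s=0
  s=1: p=0, q=0, r=0, s=1

either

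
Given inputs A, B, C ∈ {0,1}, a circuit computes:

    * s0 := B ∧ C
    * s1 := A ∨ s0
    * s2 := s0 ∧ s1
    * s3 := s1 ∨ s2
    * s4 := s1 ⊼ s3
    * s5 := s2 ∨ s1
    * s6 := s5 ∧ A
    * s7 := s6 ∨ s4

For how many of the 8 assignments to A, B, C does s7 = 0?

1

s7 = s6 ∨ s4 must be 0, so both s6 = 0 and s4 = 0.
s6 = s5 ∧ A must be 0, so at least one of s5, A is 0.
s4 = s1 ⊼ s3 must be 0, so both s1 = 1 and s3 = 1.
Satisfying assignments:
  A=0, B=1, C=1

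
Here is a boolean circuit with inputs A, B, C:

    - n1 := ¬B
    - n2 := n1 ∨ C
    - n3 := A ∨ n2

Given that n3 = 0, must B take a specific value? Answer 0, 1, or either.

n3 = A ∨ n2 must be 0, so both A = 0 and n2 = 0.
Every assignment with n3 = 0 has B = 1; there are 1 such assignment(s).
  A=0, B=1, C=0

1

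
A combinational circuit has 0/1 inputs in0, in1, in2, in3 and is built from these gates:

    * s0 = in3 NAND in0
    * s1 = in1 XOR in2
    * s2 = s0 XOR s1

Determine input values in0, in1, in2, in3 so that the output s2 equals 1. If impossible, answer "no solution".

Check with in0=1, in1=0, in2=1, in3=1:
s0 = in3 NAND in0 = 1 NAND 1 = 0
s1 = in1 XOR in2 = 0 XOR 1 = 1
s2 = s0 XOR s1 = 0 XOR 1 = 1
So s2 = 1 as required.

in0=1, in1=0, in2=1, in3=1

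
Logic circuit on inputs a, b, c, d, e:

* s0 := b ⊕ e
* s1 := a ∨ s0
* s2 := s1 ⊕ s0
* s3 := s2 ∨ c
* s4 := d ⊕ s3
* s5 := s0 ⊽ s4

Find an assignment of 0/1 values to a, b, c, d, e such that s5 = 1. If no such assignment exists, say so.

s5 = s0 ⊽ s4 must be 1, so both s0 = 0 and s4 = 0.
Check with a=1 b=1 c=0 d=1 e=1:
s0 = b ⊕ e = 1 ⊕ 1 = 0
s1 = a ∨ s0 = 1 ∨ 0 = 1
s2 = s1 ⊕ s0 = 1 ⊕ 0 = 1
s3 = s2 ∨ c = 1 ∨ 0 = 1
s4 = d ⊕ s3 = 1 ⊕ 1 = 0
s5 = s0 ⊽ s4 = 0 ⊽ 0 = 1
So s5 = 1 as required.

a=1 b=1 c=0 d=1 e=1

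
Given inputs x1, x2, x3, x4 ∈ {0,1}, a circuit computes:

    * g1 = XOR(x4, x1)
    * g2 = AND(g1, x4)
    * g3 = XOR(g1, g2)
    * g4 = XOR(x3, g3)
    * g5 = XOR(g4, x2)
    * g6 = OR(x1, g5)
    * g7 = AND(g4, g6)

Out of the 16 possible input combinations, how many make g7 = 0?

g7 = AND(g4, g6) must be 0, so at least one of g4, g6 is 0.
Enumerating the 16 input combinations, 10 give g7 = 0 and 6 give g7 = 1.

10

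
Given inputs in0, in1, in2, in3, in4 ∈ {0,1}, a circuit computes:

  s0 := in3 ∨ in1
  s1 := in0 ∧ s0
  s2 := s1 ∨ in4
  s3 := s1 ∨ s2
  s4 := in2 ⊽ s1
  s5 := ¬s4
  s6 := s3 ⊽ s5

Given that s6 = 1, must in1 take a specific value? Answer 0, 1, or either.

Both values of in1 occur among assignments with s6 = 1:
  in1=0: in0=0, in1=0, in2=0, in3=0, in4=0
  in1=1: in0=0, in1=1, in2=0, in3=0, in4=0

either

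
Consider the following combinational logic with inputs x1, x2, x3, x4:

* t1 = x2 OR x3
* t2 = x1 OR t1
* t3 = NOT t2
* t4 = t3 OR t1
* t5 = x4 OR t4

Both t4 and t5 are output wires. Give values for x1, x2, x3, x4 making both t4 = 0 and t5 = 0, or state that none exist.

x1=1, x2=0, x3=0, x4=0

Check with x1=1, x2=0, x3=0, x4=0:
t1 = x2 OR x3 = 0 OR 0 = 0
t2 = x1 OR t1 = 1 OR 0 = 1
t3 = NOT t2 = NOT 1 = 0
t4 = t3 OR t1 = 0 OR 0 = 0
t5 = x4 OR t4 = 0 OR 0 = 0
So t4 = 0 and t5 = 0.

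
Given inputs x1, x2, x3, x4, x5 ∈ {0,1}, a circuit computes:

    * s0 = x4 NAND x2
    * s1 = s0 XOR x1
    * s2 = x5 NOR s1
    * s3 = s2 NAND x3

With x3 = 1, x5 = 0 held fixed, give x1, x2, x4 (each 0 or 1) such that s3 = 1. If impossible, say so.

Check with x3 = 1, x5 = 0 and x1=0, x2=0, x4=0:
s0 = x4 NAND x2 = 0 NAND 0 = 1
s1 = s0 XOR x1 = 1 XOR 0 = 1
s2 = x5 NOR s1 = 0 NOR 1 = 0
s3 = s2 NAND x3 = 0 NAND 1 = 1
So s3 = 1.

x1=0, x2=0, x4=0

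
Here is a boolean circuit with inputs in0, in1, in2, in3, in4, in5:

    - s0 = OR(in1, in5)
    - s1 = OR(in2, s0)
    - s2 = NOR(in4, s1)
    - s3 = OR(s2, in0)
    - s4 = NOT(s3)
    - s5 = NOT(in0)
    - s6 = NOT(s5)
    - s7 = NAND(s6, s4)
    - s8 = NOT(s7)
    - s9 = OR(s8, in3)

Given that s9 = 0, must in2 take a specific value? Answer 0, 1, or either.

either

Both values of in2 occur among assignments with s9 = 0:
  in2=0: in0=0, in1=0, in2=0, in3=0, in4=0, in5=0
  in2=1: in0=0, in1=0, in2=1, in3=0, in4=0, in5=0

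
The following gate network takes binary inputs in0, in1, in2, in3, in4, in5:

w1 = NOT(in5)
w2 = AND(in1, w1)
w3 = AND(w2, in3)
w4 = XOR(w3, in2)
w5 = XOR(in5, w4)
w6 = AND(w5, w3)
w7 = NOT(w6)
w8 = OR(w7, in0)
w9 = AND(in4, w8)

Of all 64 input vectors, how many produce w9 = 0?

w9 = AND(in4, w8) must be 0, so at least one of in4, w8 is 0.
Enumerating the 64 input combinations, 33 give w9 = 0 and 31 give w9 = 1.

33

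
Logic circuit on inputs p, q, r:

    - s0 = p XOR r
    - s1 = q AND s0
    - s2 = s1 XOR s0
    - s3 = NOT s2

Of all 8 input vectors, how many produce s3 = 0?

s3 = NOT s2 must be 0, so s2 = 1.
s2 = s1 XOR s0 must be 1, so s1 and s0 differ.
Satisfying assignments:
  p=0, q=0, r=1
  p=1, q=0, r=0

2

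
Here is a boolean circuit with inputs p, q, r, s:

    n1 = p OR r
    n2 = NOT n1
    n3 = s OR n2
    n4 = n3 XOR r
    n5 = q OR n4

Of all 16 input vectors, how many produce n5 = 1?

n5 = q OR n4 must be 1, so at least one of q, n4 is 1.
Enumerating the 16 input combinations, 13 give n5 = 1 and 3 give n5 = 0.

13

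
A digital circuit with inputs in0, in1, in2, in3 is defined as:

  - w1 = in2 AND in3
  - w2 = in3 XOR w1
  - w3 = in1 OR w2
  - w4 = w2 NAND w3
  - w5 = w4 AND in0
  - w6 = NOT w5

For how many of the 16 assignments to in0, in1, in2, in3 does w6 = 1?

10

w6 = NOT w5 must be 1, so w5 = 0.
Enumerating the 16 input combinations, 10 give w6 = 1 and 6 give w6 = 0.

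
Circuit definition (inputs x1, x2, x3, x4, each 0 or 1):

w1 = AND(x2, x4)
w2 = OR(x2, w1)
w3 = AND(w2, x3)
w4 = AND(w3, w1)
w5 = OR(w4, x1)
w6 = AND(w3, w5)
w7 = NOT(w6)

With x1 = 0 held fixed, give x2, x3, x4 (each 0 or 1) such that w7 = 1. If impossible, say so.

Check with x1 = 0 and x2=1, x3=0, x4=1:
w1 = AND(x2, x4) = AND(1, 1) = 1
w2 = OR(x2, w1) = OR(1, 1) = 1
w3 = AND(w2, x3) = AND(1, 0) = 0
w4 = AND(w3, w1) = AND(0, 1) = 0
w5 = OR(w4, x1) = OR(0, 0) = 0
w6 = AND(w3, w5) = AND(0, 0) = 0
w7 = NOT(w6) = NOT 0 = 1
So w7 = 1.

x2=1, x3=0, x4=1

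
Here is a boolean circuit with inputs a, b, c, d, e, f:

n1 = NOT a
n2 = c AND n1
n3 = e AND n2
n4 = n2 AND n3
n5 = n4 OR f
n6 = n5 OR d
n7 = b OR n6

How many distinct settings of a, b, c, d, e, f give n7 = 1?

57

n7 = b OR n6 must be 1, so at least one of b, n6 is 1.
Enumerating the 64 input combinations, 57 give n7 = 1 and 7 give n7 = 0.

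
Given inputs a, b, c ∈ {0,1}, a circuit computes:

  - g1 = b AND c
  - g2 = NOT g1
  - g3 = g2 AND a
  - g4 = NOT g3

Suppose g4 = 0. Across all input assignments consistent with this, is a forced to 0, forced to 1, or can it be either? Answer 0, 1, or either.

1

g4 = NOT g3 must be 0, so g3 = 1.
g3 = g2 AND a must be 1, so both g2 = 1 and a = 1.
Every assignment with g4 = 0 has a = 1; there are 3 such assignment(s).
  a=1, b=0, c=0
  a=1, b=0, c=1
  a=1, b=1, c=0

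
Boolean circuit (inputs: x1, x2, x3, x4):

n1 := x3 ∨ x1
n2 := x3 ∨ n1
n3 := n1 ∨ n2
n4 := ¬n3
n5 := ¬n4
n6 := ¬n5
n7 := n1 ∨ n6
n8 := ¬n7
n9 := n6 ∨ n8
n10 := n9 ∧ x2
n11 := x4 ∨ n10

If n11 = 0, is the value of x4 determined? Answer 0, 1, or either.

n11 = x4 ∨ n10 must be 0, so both x4 = 0 and n10 = 0.
n10 = n9 ∧ x2 must be 0, so at least one of n9, x2 is 0.
Every assignment with n11 = 0 has x4 = 0; there are 7 such assignment(s).

0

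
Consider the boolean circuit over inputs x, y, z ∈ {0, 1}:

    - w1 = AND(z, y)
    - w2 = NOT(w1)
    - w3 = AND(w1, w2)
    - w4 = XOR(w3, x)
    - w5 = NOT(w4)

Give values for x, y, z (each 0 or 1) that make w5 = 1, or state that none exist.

w5 = NOT(w4) must be 1, so w4 = 0.
Check with x=0, y=1, z=1:
w1 = AND(z, y) = AND(1, 1) = 1
w2 = NOT(w1) = NOT 1 = 0
w3 = AND(w1, w2) = AND(1, 0) = 0
w4 = XOR(w3, x) = XOR(0, 0) = 0
w5 = NOT(w4) = NOT 0 = 1
So w5 = 1 as required.

x=0, y=1, z=1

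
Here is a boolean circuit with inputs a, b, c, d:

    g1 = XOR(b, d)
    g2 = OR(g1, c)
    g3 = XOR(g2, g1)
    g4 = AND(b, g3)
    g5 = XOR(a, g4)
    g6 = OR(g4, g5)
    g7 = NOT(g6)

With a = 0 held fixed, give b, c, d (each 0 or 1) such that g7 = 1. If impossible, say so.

b=0 c=0 d=0

Check with a = 0 and b=0, c=0, d=0:
g1 = XOR(b, d) = XOR(0, 0) = 0
g2 = OR(g1, c) = OR(0, 0) = 0
g3 = XOR(g2, g1) = XOR(0, 0) = 0
g4 = AND(b, g3) = AND(0, 0) = 0
g5 = XOR(a, g4) = XOR(0, 0) = 0
g6 = OR(g4, g5) = OR(0, 0) = 0
g7 = NOT(g6) = NOT 0 = 1
So g7 = 1.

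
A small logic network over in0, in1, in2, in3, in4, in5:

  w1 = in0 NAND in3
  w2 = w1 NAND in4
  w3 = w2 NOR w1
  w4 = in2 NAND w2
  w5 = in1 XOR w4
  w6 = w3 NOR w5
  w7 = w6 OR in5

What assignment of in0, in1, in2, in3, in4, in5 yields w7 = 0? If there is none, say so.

Check with in0=1, in1=0, in2=0, in3=1, in4=1, in5=0:
w1 = in0 NAND in3 = 1 NAND 1 = 0
w2 = w1 NAND in4 = 0 NAND 1 = 1
w3 = w2 NOR w1 = 1 NOR 0 = 0
w4 = in2 NAND w2 = 0 NAND 1 = 1
w5 = in1 XOR w4 = 0 XOR 1 = 1
w6 = w3 NOR w5 = 0 NOR 1 = 0
w7 = w6 OR in5 = 0 OR 0 = 0
So w7 = 0 as required.

in0=1, in1=0, in2=0, in3=1, in4=1, in5=0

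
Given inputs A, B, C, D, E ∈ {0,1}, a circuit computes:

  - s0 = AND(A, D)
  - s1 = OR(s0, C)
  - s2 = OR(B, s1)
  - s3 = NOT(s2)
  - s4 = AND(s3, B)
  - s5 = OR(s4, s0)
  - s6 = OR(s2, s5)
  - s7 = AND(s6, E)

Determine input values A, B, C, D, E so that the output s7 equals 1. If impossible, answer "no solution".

s7 = AND(s6, E) must be 1, so both s6 = 1 and E = 1.
s6 = OR(s2, s5) must be 1, so at least one of s2, s5 is 1.
Check with A=1, B=0, C=0, D=1, E=1:
s0 = AND(A, D) = AND(1, 1) = 1
s1 = OR(s0, C) = OR(1, 0) = 1
s2 = OR(B, s1) = OR(0, 1) = 1
s3 = NOT(s2) = NOT 1 = 0
s4 = AND(s3, B) = AND(0, 0) = 0
s5 = OR(s4, s0) = OR(0, 1) = 1
s6 = OR(s2, s5) = OR(1, 1) = 1
s7 = AND(s6, E) = AND(1, 1) = 1
So s7 = 1 as required.

A=1, B=0, C=0, D=1, E=1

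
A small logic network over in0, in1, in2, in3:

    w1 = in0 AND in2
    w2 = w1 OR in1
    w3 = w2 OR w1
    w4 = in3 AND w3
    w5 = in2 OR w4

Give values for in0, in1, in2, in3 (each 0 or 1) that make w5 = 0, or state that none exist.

in0=1 in1=0 in2=0 in3=1

Check with in0=1 in1=0 in2=0 in3=1:
w1 = in0 AND in2 = 1 AND 0 = 0
w2 = w1 OR in1 = 0 OR 0 = 0
w3 = w2 OR w1 = 0 OR 0 = 0
w4 = in3 AND w3 = 1 AND 0 = 0
w5 = in2 OR w4 = 0 OR 0 = 0
So w5 = 0 as required.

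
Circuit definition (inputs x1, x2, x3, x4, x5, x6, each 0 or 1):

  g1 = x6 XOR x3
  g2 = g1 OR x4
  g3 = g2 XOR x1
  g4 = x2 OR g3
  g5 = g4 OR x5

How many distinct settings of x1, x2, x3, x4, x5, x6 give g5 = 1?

56

g5 = g4 OR x5 must be 1, so at least one of g4, x5 is 1.
Enumerating the 64 input combinations, 56 give g5 = 1 and 8 give g5 = 0.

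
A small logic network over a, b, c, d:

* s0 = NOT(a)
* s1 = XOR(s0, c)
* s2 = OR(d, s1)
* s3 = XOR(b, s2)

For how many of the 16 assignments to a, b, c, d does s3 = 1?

s3 = XOR(b, s2) must be 1, so b and s2 differ.
Enumerating the 16 input combinations, 8 give s3 = 1 and 8 give s3 = 0.

8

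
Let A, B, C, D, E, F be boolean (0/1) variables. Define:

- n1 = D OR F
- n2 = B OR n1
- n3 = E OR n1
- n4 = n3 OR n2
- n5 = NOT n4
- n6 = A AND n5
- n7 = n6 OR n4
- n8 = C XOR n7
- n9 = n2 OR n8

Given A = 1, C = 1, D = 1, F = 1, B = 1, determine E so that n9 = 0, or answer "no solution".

With A = 1, C = 1, D = 1, F = 1, B = 1 fixed, none of the 2 settings of E give n9 = 0.
For example, with E=1:
n1 = D OR F = 1 OR 1 = 1
n2 = B OR n1 = 1 OR 1 = 1
n3 = E OR n1 = 1 OR 1 = 1
n4 = n3 OR n2 = 1 OR 1 = 1
n5 = NOT n4 = NOT 1 = 0
n6 = A AND n5 = 1 AND 0 = 0
n7 = n6 OR n4 = 0 OR 1 = 1
n8 = C XOR n7 = 1 XOR 1 = 0
n9 = n2 OR n8 = 1 OR 0 = 1
giving n9 = 1 ≠ 0.

no solution exists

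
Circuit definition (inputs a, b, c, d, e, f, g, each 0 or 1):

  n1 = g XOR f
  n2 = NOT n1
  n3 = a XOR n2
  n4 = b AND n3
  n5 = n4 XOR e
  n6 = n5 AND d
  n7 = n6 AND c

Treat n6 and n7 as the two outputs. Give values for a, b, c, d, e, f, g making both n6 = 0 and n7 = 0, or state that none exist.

Check with a=1, b=0, c=0, d=0, e=1, f=1, g=1:
n1 = g XOR f = 1 XOR 1 = 0
n2 = NOT n1 = NOT 0 = 1
n3 = a XOR n2 = 1 XOR 1 = 0
n4 = b AND n3 = 0 AND 0 = 0
n5 = n4 XOR e = 0 XOR 1 = 1
n6 = n5 AND d = 1 AND 0 = 0
n7 = n6 AND c = 0 AND 0 = 0
So n6 = 0 and n7 = 0.

a=1, b=0, c=0, d=0, e=1, f=1, g=1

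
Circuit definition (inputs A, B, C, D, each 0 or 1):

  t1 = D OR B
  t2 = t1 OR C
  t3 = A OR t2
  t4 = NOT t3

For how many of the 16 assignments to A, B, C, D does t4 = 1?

t4 = NOT t3 must be 1, so t3 = 0.
t3 = A OR t2 must be 0, so both A = 0 and t2 = 0.
t2 = t1 OR C must be 0, so both t1 = 0 and C = 0.
Satisfying assignments:
  A=0, B=0, C=0, D=0

1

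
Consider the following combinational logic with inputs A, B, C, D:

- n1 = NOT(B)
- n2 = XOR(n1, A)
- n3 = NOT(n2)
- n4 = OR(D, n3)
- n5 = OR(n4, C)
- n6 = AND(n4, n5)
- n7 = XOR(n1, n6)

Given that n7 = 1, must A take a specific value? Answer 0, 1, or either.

Both values of A occur among assignments with n7 = 1:
  A=0: A=0, B=0, C=0, D=0
  A=1: A=1, B=1, C=0, D=1

either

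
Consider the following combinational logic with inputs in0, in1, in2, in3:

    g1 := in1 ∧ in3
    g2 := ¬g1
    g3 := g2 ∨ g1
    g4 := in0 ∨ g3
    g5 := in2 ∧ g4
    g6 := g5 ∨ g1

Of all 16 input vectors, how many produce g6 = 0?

6

g6 = g5 ∨ g1 must be 0, so both g5 = 0 and g1 = 0.
Satisfying assignments:
  in0=0, in1=0, in2=0, in3=0
  in0=0, in1=0, in2=0, in3=1
  in0=0, in1=1, in2=0, in3=0
  in0=1, in1=0, in2=0, in3=0
  in0=1, in1=0, in2=0, in3=1
  in0=1, in1=1, in2=0, in3=0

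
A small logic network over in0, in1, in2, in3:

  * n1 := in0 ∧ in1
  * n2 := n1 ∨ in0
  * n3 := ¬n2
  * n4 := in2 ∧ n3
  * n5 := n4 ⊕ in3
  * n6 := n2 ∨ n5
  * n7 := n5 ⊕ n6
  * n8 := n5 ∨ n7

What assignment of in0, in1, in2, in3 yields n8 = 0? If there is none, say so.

in0=0, in1=0, in2=1, in3=1

n8 = n5 ∨ n7 must be 0, so both n5 = 0 and n7 = 0.
Check with in0=0, in1=0, in2=1, in3=1:
n1 = in0 ∧ in1 = 0 ∧ 0 = 0
n2 = n1 ∨ in0 = 0 ∨ 0 = 0
n3 = ¬n2 = ¬0 = 1
n4 = in2 ∧ n3 = 1 ∧ 1 = 1
n5 = n4 ⊕ in3 = 1 ⊕ 1 = 0
n6 = n2 ∨ n5 = 0 ∨ 0 = 0
n7 = n5 ⊕ n6 = 0 ⊕ 0 = 0
n8 = n5 ∨ n7 = 0 ∨ 0 = 0
So n8 = 0 as required.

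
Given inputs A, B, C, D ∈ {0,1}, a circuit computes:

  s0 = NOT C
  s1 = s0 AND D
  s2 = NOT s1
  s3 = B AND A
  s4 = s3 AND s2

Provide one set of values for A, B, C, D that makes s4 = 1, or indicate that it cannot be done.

s4 = s3 AND s2 must be 1, so both s3 = 1 and s2 = 1.
s3 = B AND A must be 1, so both B = 1 and A = 1.
Check with A=1, B=1, C=0, D=0:
s0 = NOT C = NOT 0 = 1
s1 = s0 AND D = 1 AND 0 = 0
s2 = NOT s1 = NOT 0 = 1
s3 = B AND A = 1 AND 1 = 1
s4 = s3 AND s2 = 1 AND 1 = 1
So s4 = 1 as required.

A=1, B=1, C=0, D=0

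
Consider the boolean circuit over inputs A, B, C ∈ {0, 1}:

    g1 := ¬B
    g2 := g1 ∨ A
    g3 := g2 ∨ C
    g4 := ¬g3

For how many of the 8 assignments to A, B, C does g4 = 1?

1

g4 = ¬g3 must be 1, so g3 = 0.
g3 = g2 ∨ C must be 0, so both g2 = 0 and C = 0.
g2 = g1 ∨ A must be 0, so both g1 = 0 and A = 0.
Satisfying assignments:
  A=0, B=1, C=0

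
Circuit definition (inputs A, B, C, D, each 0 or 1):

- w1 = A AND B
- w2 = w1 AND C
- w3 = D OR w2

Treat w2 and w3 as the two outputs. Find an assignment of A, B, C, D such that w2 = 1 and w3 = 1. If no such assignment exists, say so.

A=1 B=1 C=1 D=1

Check with A=1 B=1 C=1 D=1:
w1 = A AND B = 1 AND 1 = 1
w2 = w1 AND C = 1 AND 1 = 1
w3 = D OR w2 = 1 OR 1 = 1
So w2 = 1 and w3 = 1.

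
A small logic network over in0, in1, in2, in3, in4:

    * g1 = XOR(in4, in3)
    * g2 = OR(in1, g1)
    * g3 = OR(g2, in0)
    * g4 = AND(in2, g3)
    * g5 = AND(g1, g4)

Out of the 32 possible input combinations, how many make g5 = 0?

24

g5 = AND(g1, g4) must be 0, so at least one of g1, g4 is 0.
Enumerating the 32 input combinations, 24 give g5 = 0 and 8 give g5 = 1.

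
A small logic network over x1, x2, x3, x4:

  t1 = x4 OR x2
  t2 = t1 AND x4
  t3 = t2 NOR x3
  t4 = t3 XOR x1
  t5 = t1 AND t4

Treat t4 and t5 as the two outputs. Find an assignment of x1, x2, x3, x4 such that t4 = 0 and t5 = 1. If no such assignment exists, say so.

no solution exists

Across all 16 input combinations, none give both t4 = 0 and t5 = 1.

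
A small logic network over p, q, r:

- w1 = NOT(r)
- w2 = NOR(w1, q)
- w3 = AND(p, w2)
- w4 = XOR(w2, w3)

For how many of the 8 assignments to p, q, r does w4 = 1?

1

w4 = XOR(w2, w3) must be 1, so w2 and w3 differ.
Enumerating the 8 input combinations, 1 give w4 = 1 and 7 give w4 = 0.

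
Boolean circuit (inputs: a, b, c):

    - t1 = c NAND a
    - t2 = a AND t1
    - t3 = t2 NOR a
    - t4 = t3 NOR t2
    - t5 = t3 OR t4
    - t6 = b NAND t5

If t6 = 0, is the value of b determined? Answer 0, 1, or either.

t6 = b NAND t5 must be 0, so both b = 1 and t5 = 1.
t5 = t3 OR t4 must be 1, so at least one of t3, t4 is 1.
Every assignment with t6 = 0 has b = 1; there are 3 such assignment(s).
  a=0, b=1, c=0
  a=0, b=1, c=1
  a=1, b=1, c=1

1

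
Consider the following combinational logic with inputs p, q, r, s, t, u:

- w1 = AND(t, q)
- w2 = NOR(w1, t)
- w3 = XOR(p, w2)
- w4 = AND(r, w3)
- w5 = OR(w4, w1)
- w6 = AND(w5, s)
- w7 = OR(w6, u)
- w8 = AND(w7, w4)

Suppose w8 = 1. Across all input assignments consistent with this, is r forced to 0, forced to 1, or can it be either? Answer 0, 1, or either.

w8 = AND(w7, w4) must be 1, so both w7 = 1 and w4 = 1.
Every assignment with w8 = 1 has r = 1; there are 12 such assignment(s).

1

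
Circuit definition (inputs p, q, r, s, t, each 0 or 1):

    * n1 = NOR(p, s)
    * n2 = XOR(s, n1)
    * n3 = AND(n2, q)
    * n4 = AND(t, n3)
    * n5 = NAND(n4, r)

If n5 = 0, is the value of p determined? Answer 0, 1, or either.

either

Both values of p occur among assignments with n5 = 0:
  p=0: p=0, q=1, r=1, s=0, t=1
  p=1: p=1, q=1, r=1, s=1, t=1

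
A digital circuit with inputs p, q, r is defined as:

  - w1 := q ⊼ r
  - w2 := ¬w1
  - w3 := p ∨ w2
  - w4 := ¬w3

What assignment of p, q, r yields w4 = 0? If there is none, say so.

w4 = ¬w3 must be 0, so w3 = 1.
Check with p=1, q=0, r=1:
w1 = q ⊼ r = 0 ⊼ 1 = 1
w2 = ¬w1 = ¬1 = 0
w3 = p ∨ w2 = 1 ∨ 0 = 1
w4 = ¬w3 = ¬1 = 0
So w4 = 0 as required.

p=1, q=0, r=1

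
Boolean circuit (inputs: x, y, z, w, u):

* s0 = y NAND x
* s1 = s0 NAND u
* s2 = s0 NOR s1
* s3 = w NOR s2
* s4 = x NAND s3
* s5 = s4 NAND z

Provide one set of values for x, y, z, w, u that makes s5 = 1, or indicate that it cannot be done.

x=0, y=1, z=0, w=0, u=1

s5 = s4 NAND z must be 1, so at least one of s4, z is 0.
Check with x=0, y=1, z=0, w=0, u=1:
s0 = y NAND x = 1 NAND 0 = 1
s1 = s0 NAND u = 1 NAND 1 = 0
s2 = s0 NOR s1 = 1 NOR 0 = 0
s3 = w NOR s2 = 0 NOR 0 = 1
s4 = x NAND s3 = 0 NAND 1 = 1
s5 = s4 NAND z = 1 NAND 0 = 1
So s5 = 1 as required.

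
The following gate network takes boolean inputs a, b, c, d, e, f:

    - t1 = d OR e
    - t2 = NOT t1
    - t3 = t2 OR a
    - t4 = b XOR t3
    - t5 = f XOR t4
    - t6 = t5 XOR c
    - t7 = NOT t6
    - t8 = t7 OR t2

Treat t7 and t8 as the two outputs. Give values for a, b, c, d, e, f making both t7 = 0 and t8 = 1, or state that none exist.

a=0, b=0, c=1, d=0, e=0, f=1

Check with a=0, b=0, c=1, d=0, e=0, f=1:
t1 = d OR e = 0 OR 0 = 0
t2 = NOT t1 = NOT 0 = 1
t3 = t2 OR a = 1 OR 0 = 1
t4 = b XOR t3 = 0 XOR 1 = 1
t5 = f XOR t4 = 1 XOR 1 = 0
t6 = t5 XOR c = 0 XOR 1 = 1
t7 = NOT t6 = NOT 1 = 0
t8 = t7 OR t2 = 0 OR 1 = 1
So t7 = 0 and t8 = 1.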